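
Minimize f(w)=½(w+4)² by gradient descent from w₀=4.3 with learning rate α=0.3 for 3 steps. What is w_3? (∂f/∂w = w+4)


step 1: grad = 4.3+4 = 8.3; w = 4.3 - 0.3·(8.3) = 1.81
step 2: grad = 1.81+4 = 5.81; w = 1.81 - 0.3·(5.81) = 0.067
step 3: grad = 0.067+4 = 4.067; w = 0.067 - 0.3·(4.067) = -1.1531

-1.1531


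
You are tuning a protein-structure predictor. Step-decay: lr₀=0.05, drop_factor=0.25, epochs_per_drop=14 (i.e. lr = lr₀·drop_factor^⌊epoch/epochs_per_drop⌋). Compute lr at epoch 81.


n_drops = ⌊81/14⌋ = 5
lr = 0.05·0.25^5 = 0.05·0.0009765625 = 0.000048828125

0.000048828125


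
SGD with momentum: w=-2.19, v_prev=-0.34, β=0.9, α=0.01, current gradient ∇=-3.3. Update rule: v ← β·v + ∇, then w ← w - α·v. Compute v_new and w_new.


v_new = 0.9·-0.34 - 3.3 = -0.306 - 3.3 = -3.606
w_new = -2.19 - 0.01·-3.606 = -2.19 + 0.03606 = -2.15394

v_new=-3.606, w_new=-2.15394


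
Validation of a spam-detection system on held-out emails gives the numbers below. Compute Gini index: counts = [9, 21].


Probabilities: [9/30, 21/30] ≈ [0.3, 0.7]
Σpᵢ² = (81 + 441)/30² = 522/900
Gini = 1 - Σpᵢ² = 1 - 522/900 = 0.42

0.42


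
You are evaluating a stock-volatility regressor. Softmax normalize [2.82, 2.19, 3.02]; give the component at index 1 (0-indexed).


Exponentials: e^2.82=16.7769, e^2.19=8.9352, e^3.02=20.4913
Sum = 46.2034
Softmax = [0.3631, 0.1934, 0.4435]
p[1] = 8.9352/46.2034 = 0.1934

0.1934


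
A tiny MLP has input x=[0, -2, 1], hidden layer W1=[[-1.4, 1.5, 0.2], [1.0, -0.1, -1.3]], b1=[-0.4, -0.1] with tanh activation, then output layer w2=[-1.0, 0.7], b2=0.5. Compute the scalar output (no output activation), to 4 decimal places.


z1[0] = (-1.4)·(0) + (1.5)·(-2) + (0.2)·(1) - 0.4 = -3.2
z1[1] = (1.0)·(0) + (-0.1)·(-2) + (-1.3)·(1) - 0.1 = -1.2
h = tanh(z1) = [-0.9967, -0.8337]
output = (-1.0)·(-0.9967) + (0.7)·(-0.8337) + 0.5 = 0.9131

0.9131


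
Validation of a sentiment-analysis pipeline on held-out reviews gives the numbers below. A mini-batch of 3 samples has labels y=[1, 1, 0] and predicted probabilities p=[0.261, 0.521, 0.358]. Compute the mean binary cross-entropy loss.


L[0] = -ln(0.261) = 1.3432
L[1] = -ln(0.521) = 0.652
L[2] = -ln(1-0.358) = -ln(0.642) = 0.4432
mean = (1.3432 + 0.652 + 0.4432)/3 = 0.8128

0.8128


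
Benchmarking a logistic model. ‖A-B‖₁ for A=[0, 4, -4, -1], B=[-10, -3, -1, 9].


d = |0+ 10| + |4+ 3| + |-4+ 1| + |-1-9|
  = 10 + 7 + 3 + 10
  = 30

30


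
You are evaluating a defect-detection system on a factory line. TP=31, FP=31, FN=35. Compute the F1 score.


Precision = 31/62 = 0.5
Recall = 31/66 = 0.4697
F1 = 2·P·R/(P+R) = 2·TP/(2·TP+FP+FN) = 62/(62+31+35) = 62/128 = 0.4844

0.4844


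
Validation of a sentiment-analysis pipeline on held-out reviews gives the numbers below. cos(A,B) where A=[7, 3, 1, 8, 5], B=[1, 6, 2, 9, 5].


A·B = 7·1 + 3·6 + 1·2 + 8·9 + 5·5 = 124
‖A‖ = √148 = 12.1655, ‖B‖ = √147 = 12.1244
cos = 124/(√148·√147) = 124/√21756 = 0.8407

0.8407


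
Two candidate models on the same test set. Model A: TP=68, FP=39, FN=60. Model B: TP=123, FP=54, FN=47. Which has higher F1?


Model A: P=68/107=0.6355, R=68/128=0.5312, F1=2PR/(P+R)=2TP/(2TP+FP+FN)=136/235=0.5787
Model B: P=123/177=0.6949, R=123/170=0.7235, F1=2PR/(P+R)=2TP/(2TP+FP+FN)=246/347=0.7089
0.5787 < 0.7089 → Model B

Model B


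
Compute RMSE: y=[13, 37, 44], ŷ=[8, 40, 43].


MSE = 35/3 = 11.6667
RMSE = √(35/3) = 3.4157

3.4157


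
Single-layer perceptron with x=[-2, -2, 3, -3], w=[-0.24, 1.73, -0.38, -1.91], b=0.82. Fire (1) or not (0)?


z = (-2)·(-0.24) + (-2)·(1.73) + (3)·(-0.38) + (-3)·(-1.91) + 0.82
  = 2.43
step(z) = 1 (z≥0)

1


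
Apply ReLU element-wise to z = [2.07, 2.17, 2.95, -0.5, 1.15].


ReLU(2.07) = max(0, 2.07) = 2.07
ReLU(2.17) = max(0, 2.17) = 2.17
ReLU(2.95) = max(0, 2.95) = 2.95
ReLU(-0.5) = max(0, -0.5) = 0.0
ReLU(1.15) = max(0, 1.15) = 1.15
result = [2.07, 2.17, 2.95, 0.0, 1.15]

[2.07, 2.17, 2.95, 0.0, 1.15]


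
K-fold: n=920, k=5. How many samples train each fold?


Fold size = 920/5 = 184
Training per fold = 920 - 184 = 736

736


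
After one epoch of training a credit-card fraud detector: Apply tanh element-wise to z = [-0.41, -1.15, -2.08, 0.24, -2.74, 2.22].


tanh(-0.41) = -0.3885
tanh(-1.15) = -0.8178
tanh(-2.08) = -0.9693
tanh(0.24) = 0.2355
tanh(-2.74) = -0.9917
tanh(2.22) = 0.9767
result = [-0.3885, -0.8178, -0.9693, 0.2355, -0.9917, 0.9767]

[-0.3885, -0.8178, -0.9693, 0.2355, -0.9917, 0.9767]


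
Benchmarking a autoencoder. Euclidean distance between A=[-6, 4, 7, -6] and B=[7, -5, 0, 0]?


d = √((-6-7)² + (4+ 5)² + (7-0)² + (-6-0)²)
  = √(169 + 81 + 49 + 36)
  = √335 = 18.303

18.303


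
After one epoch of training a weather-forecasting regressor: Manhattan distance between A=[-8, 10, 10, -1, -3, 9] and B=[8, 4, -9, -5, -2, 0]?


d = |-8-8| + |10-4| + |10+ 9| + |-1+ 5| + |-3+ 2| + |9-0|
  = 16 + 6 + 19 + 4 + 1 + 9
  = 55

55


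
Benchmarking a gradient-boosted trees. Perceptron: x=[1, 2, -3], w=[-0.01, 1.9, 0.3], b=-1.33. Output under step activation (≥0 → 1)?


z = (1)·(-0.01) + (2)·(1.9) + (-3)·(0.3) - 1.33
  = 1.56
step(z) = 1 (z≥0)

1


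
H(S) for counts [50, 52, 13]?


Probabilities: [50/115, 52/115, 13/115] ≈ [0.4348, 0.4522, 0.113]
H = -((50/115)·log₂(50/115) + (52/115)·log₂(52/115) + (13/115)·log₂(13/115))
  = 1.3957 bits

1.3957 bits


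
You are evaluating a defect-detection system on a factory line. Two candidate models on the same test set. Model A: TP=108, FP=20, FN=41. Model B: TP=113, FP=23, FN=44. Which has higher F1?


Model A: P=108/128=0.8438, R=108/149=0.7248, F1=2PR/(P+R)=2TP/(2TP+FP+FN)=216/277=0.7798
Model B: P=113/136=0.8309, R=113/157=0.7197, F1=2PR/(P+R)=2TP/(2TP+FP+FN)=226/293=0.7713
0.7798 > 0.7713 → Model A

Model A


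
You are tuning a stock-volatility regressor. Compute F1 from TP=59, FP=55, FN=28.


Precision = 59/114 = 0.5175
Recall = 59/87 = 0.6782
F1 = 2·P·R/(P+R) = 2·TP/(2·TP+FP+FN) = 118/(118+55+28) = 118/201 = 0.5871

0.5871


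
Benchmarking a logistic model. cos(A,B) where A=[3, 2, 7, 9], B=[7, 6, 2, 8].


A·B = 3·7 + 2·6 + 7·2 + 9·8 = 119
‖A‖ = √143 = 11.9583, ‖B‖ = √153 = 12.3693
cos = 119/(√143·√153) = 119/√21879 = 0.8045

0.8045


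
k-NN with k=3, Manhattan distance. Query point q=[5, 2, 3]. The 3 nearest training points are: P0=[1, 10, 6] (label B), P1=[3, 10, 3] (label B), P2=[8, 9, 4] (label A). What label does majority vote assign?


d(q,P0) = 15  (label B)
d(q,P1) = 10  (label B)
d(q,P2) = 11  (label A)
Votes: A=1, B=2
Majority → B

B


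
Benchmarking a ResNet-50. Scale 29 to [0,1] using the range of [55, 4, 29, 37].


min=4, max=55
(29-4)/(55-4) = 25/51 = 0.4902

0.4902


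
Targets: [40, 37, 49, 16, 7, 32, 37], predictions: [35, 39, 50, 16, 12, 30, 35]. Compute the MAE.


Absolute errors: |40-35|=5, |37-39|=2, |49-50|=1, |16-16|=0, |7-12|=5, |32-30|=2, |37-35|=2
Sum = 17
MAE = 17/7 = 17/7

17/7


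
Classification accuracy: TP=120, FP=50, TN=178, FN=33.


Accuracy = (TP+TN)/(TP+TN+FP+FN)
= (120+178)/(381)
= 298/381 = 78.22%

78.22%


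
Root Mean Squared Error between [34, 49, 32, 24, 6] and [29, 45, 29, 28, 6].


MSE = 66/5 = 13.2
RMSE = √(66/5) = 3.6332

3.6332


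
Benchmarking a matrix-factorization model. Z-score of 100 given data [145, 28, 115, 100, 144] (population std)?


μ = 106.4, σ = 42.814
z = (100 - 106.4)/42.814 = -0.1495

-0.1495


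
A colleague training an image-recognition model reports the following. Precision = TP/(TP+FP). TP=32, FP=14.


Precision = TP/(TP+FP)
= 32/(32+14)
= 32/46 = 69.57%

69.57%


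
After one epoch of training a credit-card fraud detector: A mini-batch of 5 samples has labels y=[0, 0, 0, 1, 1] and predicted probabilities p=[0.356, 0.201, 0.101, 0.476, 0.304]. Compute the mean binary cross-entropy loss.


L[0] = -ln(1-0.356) = -ln(0.644) = 0.4401
L[1] = -ln(1-0.201) = -ln(0.799) = 0.2244
L[2] = -ln(1-0.101) = -ln(0.899) = 0.1065
L[3] = -ln(0.476) = 0.7423
L[4] = -ln(0.304) = 1.1907
mean = (0.4401 + 0.2244 + 0.1065 + 0.7423 + 1.1907)/5 = 0.5408

0.5408


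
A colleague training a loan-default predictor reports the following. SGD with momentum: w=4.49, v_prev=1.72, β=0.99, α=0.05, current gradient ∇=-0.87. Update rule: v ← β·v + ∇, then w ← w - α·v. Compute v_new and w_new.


v_new = 0.99·1.72 - 0.87 = 1.7028 - 0.87 = 0.8328
w_new = 4.49 - 0.05·0.8328 = 4.49 - 0.04164 = 4.44836

v_new=0.8328, w_new=4.44836


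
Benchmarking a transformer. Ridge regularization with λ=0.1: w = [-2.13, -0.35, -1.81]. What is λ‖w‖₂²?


‖w‖₂² = (-2.13)² + (-0.35)² + (-1.81)²
     = 4.5369 + 0.1225 + 3.2761
     = 7.9355
λ·‖w‖₂² = 0.1·7.9355 = 0.79355

0.79355


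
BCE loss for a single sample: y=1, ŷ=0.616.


BCE = -[y·ln(p) + (1-y)·ln(1-p)]
= -1·ln(0.616) - 0
= -ln(0.616) = 0.4845

0.4845


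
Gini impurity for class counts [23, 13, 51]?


Probabilities: [23/87, 13/87, 51/87] ≈ [0.2644, 0.1494, 0.5862]
Σpᵢ² = (529 + 169 + 2601)/87² = 3299/7569
Gini = 1 - Σpᵢ² = 1 - 3299/7569 = 0.5641

0.5641


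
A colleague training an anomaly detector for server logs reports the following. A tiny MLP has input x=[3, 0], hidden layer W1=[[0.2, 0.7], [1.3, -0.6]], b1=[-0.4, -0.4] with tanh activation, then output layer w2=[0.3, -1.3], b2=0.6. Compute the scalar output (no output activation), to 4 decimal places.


z1[0] = (0.2)·(3) + (0.7)·(0) - 0.4 = 0.2
z1[1] = (1.3)·(3) + (-0.6)·(0) - 0.4 = 3.5
h = tanh(z1) = [0.1974, 0.9982]
output = (0.3)·(0.1974) + (-1.3)·(0.9982) + 0.6 = -0.6384

-0.6384


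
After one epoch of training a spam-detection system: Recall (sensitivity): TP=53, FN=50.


Recall = TP/(TP+FN)
= 53/(53+50)
= 53/103 = 51.46%

51.46%


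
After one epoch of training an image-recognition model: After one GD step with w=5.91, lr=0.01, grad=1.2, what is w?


w_new = w - α·∇
= 5.91 - 0.01·1.2
= 5.91 - 0.012
= 5.898

5.898


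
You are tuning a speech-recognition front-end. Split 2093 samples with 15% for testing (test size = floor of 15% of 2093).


Test = ⌊2093·15/100⌋ = 313
Train = 2093 - 313 = 1780

Train: 1780, Test: 313


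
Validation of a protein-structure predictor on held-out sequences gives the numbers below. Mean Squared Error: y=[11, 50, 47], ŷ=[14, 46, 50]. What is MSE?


Squared errors: (11-14)²=9, (50-46)²=16, (47-50)²=9
Sum = 34
MSE = 34/3 = 34/3

34/3


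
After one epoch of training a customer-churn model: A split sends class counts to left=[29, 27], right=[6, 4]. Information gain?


Parent = [35, 31], H_parent = 0.9973
H_left = 0.9991 (n=56), H_right = 0.971 (n=10)
H_children = (56/66)·0.9991 + (10/66)·0.971 = 0.9948
IG = 0.9973 - 0.9948 = 0.0025

0.0025


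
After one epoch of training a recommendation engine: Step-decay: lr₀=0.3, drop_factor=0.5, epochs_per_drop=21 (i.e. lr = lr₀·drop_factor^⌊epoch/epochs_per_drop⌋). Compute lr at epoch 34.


n_drops = ⌊34/21⌋ = 1
lr = 0.3·0.5^1 = 0.3·0.5 = 0.15

0.15


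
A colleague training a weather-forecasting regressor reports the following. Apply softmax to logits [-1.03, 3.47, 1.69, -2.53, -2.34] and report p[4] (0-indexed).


Exponentials: e^-1.03=0.357, e^3.47=32.1367, e^1.69=5.4195, e^-2.53=0.0797, e^-2.34=0.0963
Sum = 38.0892
Softmax = [0.0094, 0.8437, 0.1423, 0.0021, 0.0025]
p[4] = 0.0963/38.0892 = 0.0025

0.0025


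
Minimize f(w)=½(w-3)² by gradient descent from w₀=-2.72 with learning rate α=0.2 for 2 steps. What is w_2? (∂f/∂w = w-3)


step 1: grad = -2.72-3 = -5.72; w = -2.72 - 0.2·(-5.72) = -1.576
step 2: grad = -1.576-3 = -4.576; w = -1.576 - 0.2·(-4.576) = -0.6608

-0.6608


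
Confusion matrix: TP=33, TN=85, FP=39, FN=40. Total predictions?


Total = TP + TN + FP + FN
= 33 + 85 + 39 + 40
= 197
(Predicted positive: 72, predicted negative: 125)

197


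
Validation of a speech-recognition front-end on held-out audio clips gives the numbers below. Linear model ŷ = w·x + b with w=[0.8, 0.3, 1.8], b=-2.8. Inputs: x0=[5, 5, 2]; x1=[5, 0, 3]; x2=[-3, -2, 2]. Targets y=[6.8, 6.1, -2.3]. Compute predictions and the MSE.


ŷ0 = (0.8)·(5) + (0.3)·(5) + (1.8)·(2) - 2.8 = 6.3
ŷ1 = (0.8)·(5) + (0.3)·(0) + (1.8)·(3) - 2.8 = 6.6
ŷ2 = (0.8)·(-3) + (0.3)·(-2) + (1.8)·(2) - 2.8 = -2.2
errors² = [0.25, 0.25, 0.01]
MSE = 0.5100/3 = 0.17

0.17


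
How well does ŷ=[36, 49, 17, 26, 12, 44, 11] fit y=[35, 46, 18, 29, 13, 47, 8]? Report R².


ȳ = 28
SS_res = Σ(y-ŷ)² = 39
SS_tot = Σ(y-ȳ)² = 1460
R² = 1 - SS_res/SS_tot = 1 - 0.0267 = 0.9733

0.9733


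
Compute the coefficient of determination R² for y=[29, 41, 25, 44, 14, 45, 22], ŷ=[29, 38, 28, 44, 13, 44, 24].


ȳ = 31.4286
SS_res = Σ(y-ŷ)² = 24
SS_tot = Σ(y-ȳ)² = 873.71
R² = 1 - SS_res/SS_tot = 1 - 0.0275 = 0.9725

0.9725


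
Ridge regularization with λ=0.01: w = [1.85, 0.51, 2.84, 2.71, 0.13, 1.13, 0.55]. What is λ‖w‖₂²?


‖w‖₂² = (1.85)² + (0.51)² + (2.84)² + (2.71)² + (0.13)² + (1.13)² + (0.55)²
     = 3.4225 + 0.2601 + 8.0656 + 7.3441 + 0.0169 + 1.2769 + 0.3025
     = 20.6886
λ·‖w‖₂² = 0.01·20.6886 = 0.206886

0.206886


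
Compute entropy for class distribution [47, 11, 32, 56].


Probabilities: [47/146, 11/146, 32/146, 56/146] ≈ [0.3219, 0.0753, 0.2192, 0.3836]
H = -((47/146)·log₂(47/146) + (11/146)·log₂(11/146) + (32/146)·log₂(32/146) + (56/146)·log₂(56/146))
  = 1.8177 bits

1.8177 bits


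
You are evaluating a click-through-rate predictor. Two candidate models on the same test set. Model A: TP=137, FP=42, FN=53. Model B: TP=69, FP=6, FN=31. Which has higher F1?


Model A: P=137/179=0.7654, R=137/190=0.7211, F1=2PR/(P+R)=2TP/(2TP+FP+FN)=274/369=0.7425
Model B: P=69/75=0.92, R=69/100=0.69, F1=2PR/(P+R)=2TP/(2TP+FP+FN)=138/175=0.7886
0.7425 < 0.7886 → Model B

Model B


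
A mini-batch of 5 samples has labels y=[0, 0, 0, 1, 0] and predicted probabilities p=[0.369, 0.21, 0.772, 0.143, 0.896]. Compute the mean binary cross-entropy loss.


L[0] = -ln(1-0.369) = -ln(0.631) = 0.4604
L[1] = -ln(1-0.21) = -ln(0.79) = 0.2357
L[2] = -ln(1-0.772) = -ln(0.228) = 1.4784
L[3] = -ln(0.143) = 1.9449
L[4] = -ln(1-0.896) = -ln(0.104) = 2.2634
mean = (0.4604 + 0.2357 + 1.4784 + 1.9449 + 2.2634)/5 = 1.2766

1.2766


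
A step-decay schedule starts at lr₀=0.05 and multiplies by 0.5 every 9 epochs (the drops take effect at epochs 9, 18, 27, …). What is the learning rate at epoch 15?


n_drops = ⌊15/9⌋ = 1
lr = 0.05·0.5^1 = 0.05·0.5 = 0.025

0.025


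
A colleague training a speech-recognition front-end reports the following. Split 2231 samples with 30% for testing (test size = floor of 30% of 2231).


Test = ⌊2231·30/100⌋ = 669
Train = 2231 - 669 = 1562

Train: 1562, Test: 669


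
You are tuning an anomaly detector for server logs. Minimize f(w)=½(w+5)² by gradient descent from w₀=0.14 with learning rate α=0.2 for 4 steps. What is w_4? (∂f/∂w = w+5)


step 1: grad = 0.14+5 = 5.14; w = 0.14 - 0.2·(5.14) = -0.888
step 2: grad = -0.888+5 = 4.112; w = -0.888 - 0.2·(4.112) = -1.7104
step 3: grad = -1.7104+5 = 3.2896; w = -1.7104 - 0.2·(3.2896) = -2.36832
step 4: grad = -2.36832+5 = 2.63168; w = -2.36832 - 0.2·(2.63168) = -2.894656

-2.894656


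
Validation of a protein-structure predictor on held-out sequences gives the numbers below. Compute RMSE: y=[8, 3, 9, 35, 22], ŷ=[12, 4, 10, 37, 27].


MSE = 47/5 = 9.4
RMSE = √(47/5) = 3.0659

3.0659


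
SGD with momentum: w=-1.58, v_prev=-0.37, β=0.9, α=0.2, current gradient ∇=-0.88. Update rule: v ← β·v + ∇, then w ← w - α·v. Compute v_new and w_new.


v_new = 0.9·-0.37 - 0.88 = -0.333 - 0.88 = -1.213
w_new = -1.58 - 0.2·-1.213 = -1.58 + 0.2426 = -1.3374

v_new=-1.213, w_new=-1.3374


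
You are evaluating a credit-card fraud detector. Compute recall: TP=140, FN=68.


Recall = TP/(TP+FN)
= 140/(140+68)
= 140/208 = 67.31%

67.31%


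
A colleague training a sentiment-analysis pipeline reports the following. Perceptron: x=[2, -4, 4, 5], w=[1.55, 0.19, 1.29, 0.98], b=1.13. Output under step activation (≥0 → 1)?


z = (2)·(1.55) + (-4)·(0.19) + (4)·(1.29) + (5)·(0.98) + 1.13
  = 13.53
step(z) = 1 (z≥0)

1


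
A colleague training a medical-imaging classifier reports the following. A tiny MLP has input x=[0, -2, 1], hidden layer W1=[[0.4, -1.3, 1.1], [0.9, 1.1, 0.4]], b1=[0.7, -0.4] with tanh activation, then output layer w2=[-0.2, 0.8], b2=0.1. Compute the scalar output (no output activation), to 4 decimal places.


z1[0] = (0.4)·(0) + (-1.3)·(-2) + (1.1)·(1) + 0.7 = 4.4
z1[1] = (0.9)·(0) + (1.1)·(-2) + (0.4)·(1) - 0.4 = -2.2
h = tanh(z1) = [0.9997, -0.9757]
output = (-0.2)·(0.9997) + (0.8)·(-0.9757) + 0.1 = -0.8805

-0.8805


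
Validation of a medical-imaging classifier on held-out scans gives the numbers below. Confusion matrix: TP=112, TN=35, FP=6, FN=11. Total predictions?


Total = TP + TN + FP + FN
= 112 + 35 + 6 + 11
= 164
(Predicted positive: 118, predicted negative: 46)

164


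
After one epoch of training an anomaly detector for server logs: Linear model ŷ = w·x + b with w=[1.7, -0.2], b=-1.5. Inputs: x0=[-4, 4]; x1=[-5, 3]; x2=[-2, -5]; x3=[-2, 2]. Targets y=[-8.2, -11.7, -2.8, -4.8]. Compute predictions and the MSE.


ŷ0 = (1.7)·(-4) + (-0.2)·(4) - 1.5 = -9.1
ŷ1 = (1.7)·(-5) + (-0.2)·(3) - 1.5 = -10.6
ŷ2 = (1.7)·(-2) + (-0.2)·(-5) - 1.5 = -3.9
ŷ3 = (1.7)·(-2) + (-0.2)·(2) - 1.5 = -5.3
errors² = [0.81, 1.21, 1.21, 0.25]
MSE = 3.4800/4 = 0.87

0.87


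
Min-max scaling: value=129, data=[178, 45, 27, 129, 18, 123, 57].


min=18, max=178
(129-18)/(178-18) = 111/160 = 0.6937

0.6937


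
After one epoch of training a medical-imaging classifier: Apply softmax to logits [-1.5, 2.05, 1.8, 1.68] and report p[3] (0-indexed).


Exponentials: e^-1.5=0.2231, e^2.05=7.7679, e^1.8=6.0496, e^1.68=5.3656
Sum = 19.4062
Softmax = [0.0115, 0.4003, 0.3117, 0.2765]
p[3] = 5.3656/19.4062 = 0.2765

0.2765


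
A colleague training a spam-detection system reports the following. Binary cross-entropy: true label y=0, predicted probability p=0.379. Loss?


BCE = -[y·ln(p) + (1-y)·ln(1-p)]
= -0 - 1·ln(1-0.379)
= -ln(0.621) = 0.4764

0.4764


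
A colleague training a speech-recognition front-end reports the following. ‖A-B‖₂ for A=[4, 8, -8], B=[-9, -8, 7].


d = √((4+ 9)² + (8+ 8)² + (-8-7)²)
  = √(169 + 256 + 225)
  = √650 = 25.4951

25.4951


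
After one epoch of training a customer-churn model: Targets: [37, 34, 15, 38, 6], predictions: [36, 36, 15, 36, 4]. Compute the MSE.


Squared errors: (37-36)²=1, (34-36)²=4, (15-15)²=0, (38-36)²=4, (6-4)²=4
Sum = 13
MSE = 13/5 = 13/5

13/5


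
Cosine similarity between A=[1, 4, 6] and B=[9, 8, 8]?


A·B = 1·9 + 4·8 + 6·8 = 89
‖A‖ = √53 = 7.2801, ‖B‖ = √209 = 14.4568
cos = 89/(√53·√209) = 89/√11077 = 0.8456

0.8456


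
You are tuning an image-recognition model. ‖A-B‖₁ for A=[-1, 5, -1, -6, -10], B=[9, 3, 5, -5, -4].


d = |-1-9| + |5-3| + |-1-5| + |-6+ 5| + |-10+ 4|
  = 10 + 2 + 6 + 1 + 6
  = 25

25


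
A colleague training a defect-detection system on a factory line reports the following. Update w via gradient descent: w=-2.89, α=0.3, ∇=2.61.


w_new = w - α·∇
= -2.89 - 0.3·2.61
= -2.89 - 0.783
= -3.673

-3.673


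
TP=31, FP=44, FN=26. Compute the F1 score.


Precision = 31/75 = 0.4133
Recall = 31/57 = 0.5439
F1 = 2·P·R/(P+R) = 2·TP/(2·TP+FP+FN) = 62/(62+44+26) = 62/132 = 0.4697

0.4697


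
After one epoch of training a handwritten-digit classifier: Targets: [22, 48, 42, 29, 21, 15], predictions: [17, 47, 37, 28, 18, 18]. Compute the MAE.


Absolute errors: |22-17|=5, |48-47|=1, |42-37|=5, |29-28|=1, |21-18|=3, |15-18|=3
Sum = 18
MAE = 18/6 = 3

3


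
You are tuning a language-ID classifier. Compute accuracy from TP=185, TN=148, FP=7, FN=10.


Accuracy = (TP+TN)/(TP+TN+FP+FN)
= (185+148)/(350)
= 333/350 = 95.14%

95.14%


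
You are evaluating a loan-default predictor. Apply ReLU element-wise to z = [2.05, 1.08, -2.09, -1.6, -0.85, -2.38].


ReLU(2.05) = max(0, 2.05) = 2.05
ReLU(1.08) = max(0, 1.08) = 1.08
ReLU(-2.09) = max(0, -2.09) = 0.0
ReLU(-1.6) = max(0, -1.6) = 0.0
ReLU(-0.85) = max(0, -0.85) = 0.0
ReLU(-2.38) = max(0, -2.38) = 0.0
result = [2.05, 1.08, 0.0, 0.0, 0.0, 0.0]

[2.05, 1.08, 0.0, 0.0, 0.0, 0.0]


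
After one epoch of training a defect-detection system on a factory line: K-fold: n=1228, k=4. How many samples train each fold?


Fold size = 1228/4 = 307
Training per fold = 1228 - 307 = 921

921


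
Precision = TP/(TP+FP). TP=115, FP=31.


Precision = TP/(TP+FP)
= 115/(115+31)
= 115/146 = 78.77%

78.77%


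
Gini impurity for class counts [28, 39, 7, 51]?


Probabilities: [28/125, 39/125, 7/125, 51/125] ≈ [0.224, 0.312, 0.056, 0.408]
Σpᵢ² = (784 + 1521 + 49 + 2601)/125² = 4955/15625
Gini = 1 - Σpᵢ² = 1 - 4955/15625 = 0.6829

0.6829


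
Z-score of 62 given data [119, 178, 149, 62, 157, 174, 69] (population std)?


μ = 129.7143, σ = 44.3934
z = (62 - 129.7143)/44.3934 = -1.5253

-1.5253


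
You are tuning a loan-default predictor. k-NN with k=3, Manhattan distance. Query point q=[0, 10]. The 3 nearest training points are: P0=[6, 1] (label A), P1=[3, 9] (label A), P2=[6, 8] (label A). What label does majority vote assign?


d(q,P0) = 15  (label A)
d(q,P1) = 4  (label A)
d(q,P2) = 8  (label A)
Votes: A=3, B=0
Majority → A

A


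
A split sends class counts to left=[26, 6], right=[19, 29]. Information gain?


Parent = [45, 35], H_parent = 0.9887
H_left = 0.6962 (n=32), H_right = 0.9685 (n=48)
H_children = (32/80)·0.6962 + (48/80)·0.9685 = 0.8596
IG = 0.9887 - 0.8596 = 0.1291

0.1291


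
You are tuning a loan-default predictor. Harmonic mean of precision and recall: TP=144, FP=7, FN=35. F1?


Precision = 144/151 = 0.9536
Recall = 144/179 = 0.8045
F1 = 2·P·R/(P+R) = 2·TP/(2·TP+FP+FN) = 288/(288+7+35) = 288/330 = 0.8727

0.8727


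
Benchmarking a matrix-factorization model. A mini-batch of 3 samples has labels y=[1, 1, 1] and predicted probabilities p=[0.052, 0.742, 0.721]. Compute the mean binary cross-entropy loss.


L[0] = -ln(0.052) = 2.9565
L[1] = -ln(0.742) = 0.2984
L[2] = -ln(0.721) = 0.3271
mean = (2.9565 + 0.2984 + 0.3271)/3 = 1.194

1.194


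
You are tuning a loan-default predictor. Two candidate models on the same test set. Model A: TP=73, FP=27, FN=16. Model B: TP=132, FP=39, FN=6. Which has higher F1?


Model A: P=73/100=0.73, R=73/89=0.8202, F1=2PR/(P+R)=2TP/(2TP+FP+FN)=146/189=0.7725
Model B: P=132/171=0.7719, R=132/138=0.9565, F1=2PR/(P+R)=2TP/(2TP+FP+FN)=264/309=0.8544
0.7725 < 0.8544 → Model B

Model B


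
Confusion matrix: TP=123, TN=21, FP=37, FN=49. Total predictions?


Total = TP + TN + FP + FN
= 123 + 21 + 37 + 49
= 230
(Predicted positive: 160, predicted negative: 70)

230


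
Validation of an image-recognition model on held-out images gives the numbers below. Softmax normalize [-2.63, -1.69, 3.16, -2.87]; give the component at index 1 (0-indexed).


Exponentials: e^-2.63=0.0721, e^-1.69=0.1845, e^3.16=23.5706, e^-2.87=0.0567
Sum = 23.8839
Softmax = [0.003, 0.0077, 0.9869, 0.0024]
p[1] = 0.1845/23.8839 = 0.0077

0.0077


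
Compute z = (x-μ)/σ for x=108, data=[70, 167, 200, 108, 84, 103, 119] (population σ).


μ = 121.5714, σ = 42.7981
z = (108 - 121.5714)/42.7981 = -0.3171

-0.3171


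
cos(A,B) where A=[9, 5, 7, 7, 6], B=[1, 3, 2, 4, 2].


A·B = 9·1 + 5·3 + 7·2 + 7·4 + 6·2 = 78
‖A‖ = √240 = 15.4919, ‖B‖ = √34 = 5.831
cos = 78/(√240·√34) = 78/√8160 = 0.8635

0.8635


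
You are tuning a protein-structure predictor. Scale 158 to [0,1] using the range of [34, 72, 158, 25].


min=25, max=158
(158-25)/(158-25) = 133/133 = 1.0

1.0


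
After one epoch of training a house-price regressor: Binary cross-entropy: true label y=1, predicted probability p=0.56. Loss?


BCE = -[y·ln(p) + (1-y)·ln(1-p)]
= -1·ln(0.56) - 0
= -ln(0.56) = 0.5798

0.5798


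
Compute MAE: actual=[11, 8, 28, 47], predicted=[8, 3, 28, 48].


Absolute errors: |11-8|=3, |8-3|=5, |28-28|=0, |47-48|=1
Sum = 9
MAE = 9/4 = 9/4

9/4


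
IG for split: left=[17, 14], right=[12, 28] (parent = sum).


Parent = [29, 42], H_parent = 0.9757
H_left = 0.9932 (n=31), H_right = 0.8813 (n=40)
H_children = (31/71)·0.9932 + (40/71)·0.8813 = 0.9302
IG = 0.9757 - 0.9302 = 0.0455

0.0455


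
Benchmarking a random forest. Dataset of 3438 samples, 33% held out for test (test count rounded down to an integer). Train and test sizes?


Test = ⌊3438·33/100⌋ = 1134
Train = 3438 - 1134 = 2304

Train: 2304, Test: 1134


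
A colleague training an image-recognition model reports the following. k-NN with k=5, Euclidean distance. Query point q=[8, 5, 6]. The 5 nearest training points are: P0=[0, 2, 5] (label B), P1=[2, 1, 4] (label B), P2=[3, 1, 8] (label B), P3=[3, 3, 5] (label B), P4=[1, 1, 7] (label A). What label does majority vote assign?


d(q,P0) = 8.6023  (label B)
d(q,P1) = 7.4833  (label B)
d(q,P2) = 6.7082  (label B)
d(q,P3) = 5.4772  (label B)
d(q,P4) = 8.124  (label A)
Votes: A=1, B=4
Majority → B

B


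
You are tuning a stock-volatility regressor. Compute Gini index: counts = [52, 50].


Probabilities: [52/102, 50/102] ≈ [0.5098, 0.4902]
Σpᵢ² = (2704 + 2500)/102² = 5204/10404
Gini = 1 - Σpᵢ² = 1 - 5204/10404 = 0.4998

0.4998


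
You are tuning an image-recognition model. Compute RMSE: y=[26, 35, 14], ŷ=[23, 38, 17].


MSE = 27/3 = 9
RMSE = √(27/3) = 3.0

3.0


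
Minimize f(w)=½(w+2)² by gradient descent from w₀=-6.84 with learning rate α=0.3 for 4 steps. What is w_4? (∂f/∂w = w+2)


step 1: grad = -6.84+2 = -4.84; w = -6.84 - 0.3·(-4.84) = -5.388
step 2: grad = -5.388+2 = -3.388; w = -5.388 - 0.3·(-3.388) = -4.3716
step 3: grad = -4.3716+2 = -2.3716; w = -4.3716 - 0.3·(-2.3716) = -3.66012
step 4: grad = -3.66012+2 = -1.66012; w = -3.66012 - 0.3·(-1.66012) = -3.162084

-3.162084


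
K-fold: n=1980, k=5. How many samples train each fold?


Fold size = 1980/5 = 396
Training per fold = 1980 - 396 = 1584

1584


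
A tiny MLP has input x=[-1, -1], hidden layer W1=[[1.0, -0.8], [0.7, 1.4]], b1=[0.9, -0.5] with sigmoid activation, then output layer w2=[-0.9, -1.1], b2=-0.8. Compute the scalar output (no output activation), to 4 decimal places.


z1[0] = (1.0)·(-1) + (-0.8)·(-1) + 0.9 = 0.7
z1[1] = (0.7)·(-1) + (1.4)·(-1) - 0.5 = -2.6
h = sigmoid(z1) = [0.6682, 0.0691]
output = (-0.9)·(0.6682) + (-1.1)·(0.0691) - 0.8 = -1.4774

-1.4774


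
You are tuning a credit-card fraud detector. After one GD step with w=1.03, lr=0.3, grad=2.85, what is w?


w_new = w - α·∇
= 1.03 - 0.3·2.85
= 1.03 - 0.855
= 0.175

0.175


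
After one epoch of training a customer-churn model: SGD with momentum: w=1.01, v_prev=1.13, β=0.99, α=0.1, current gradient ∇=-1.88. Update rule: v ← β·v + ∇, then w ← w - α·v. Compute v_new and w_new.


v_new = 0.99·1.13 - 1.88 = 1.1187 - 1.88 = -0.7613
w_new = 1.01 - 0.1·-0.7613 = 1.01 + 0.07613 = 1.08613

v_new=-0.7613, w_new=1.08613


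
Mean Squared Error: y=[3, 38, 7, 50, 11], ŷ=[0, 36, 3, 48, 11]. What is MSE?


Squared errors: (3-0)²=9, (38-36)²=4, (7-3)²=16, (50-48)²=4, (11-11)²=0
Sum = 33
MSE = 33/5 = 33/5

33/5


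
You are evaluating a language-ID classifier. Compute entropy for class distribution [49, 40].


Probabilities: [49/89, 40/89] ≈ [0.5506, 0.4494]
H = -((49/89)·log₂(49/89) + (40/89)·log₂(40/89))
  = 0.9926 bits

0.9926 bits


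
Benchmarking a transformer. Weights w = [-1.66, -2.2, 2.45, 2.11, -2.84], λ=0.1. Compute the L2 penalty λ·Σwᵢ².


‖w‖₂² = (-1.66)² + (-2.2)² + (2.45)² + (2.11)² + (-2.84)²
     = 2.7556 + 4.84 + 6.0025 + 4.4521 + 8.0656
     = 26.1158
λ·‖w‖₂² = 0.1·26.1158 = 2.61158

2.61158


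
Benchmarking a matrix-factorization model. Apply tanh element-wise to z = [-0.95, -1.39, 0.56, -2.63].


tanh(-0.95) = -0.7398
tanh(-1.39) = -0.8832
tanh(0.56) = 0.508
tanh(-2.63) = -0.9897
result = [-0.7398, -0.8832, 0.508, -0.9897]

[-0.7398, -0.8832, 0.508, -0.9897]


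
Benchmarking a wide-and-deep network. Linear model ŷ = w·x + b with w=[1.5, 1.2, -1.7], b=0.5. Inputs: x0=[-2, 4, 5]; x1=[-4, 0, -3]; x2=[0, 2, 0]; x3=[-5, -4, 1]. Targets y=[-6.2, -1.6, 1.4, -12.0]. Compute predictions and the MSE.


ŷ0 = (1.5)·(-2) + (1.2)·(4) + (-1.7)·(5) + 0.5 = -6.2
ŷ1 = (1.5)·(-4) + (1.2)·(0) + (-1.7)·(-3) + 0.5 = -0.4
ŷ2 = (1.5)·(0) + (1.2)·(2) + (-1.7)·(0) + 0.5 = 2.9
ŷ3 = (1.5)·(-5) + (1.2)·(-4) + (-1.7)·(1) + 0.5 = -13.5
errors² = [0.0, 1.44, 2.25, 2.25]
MSE = 5.9400/4 = 1.485

1.485


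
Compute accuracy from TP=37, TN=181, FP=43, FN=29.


Accuracy = (TP+TN)/(TP+TN+FP+FN)
= (37+181)/(290)
= 218/290 = 75.17%

75.17%


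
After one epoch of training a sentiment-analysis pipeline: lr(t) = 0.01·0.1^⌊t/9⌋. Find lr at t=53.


n_drops = ⌊53/9⌋ = 5
lr = 0.01·0.1^5 = 0.01·0.00001 = 0.0000001

0.0000001


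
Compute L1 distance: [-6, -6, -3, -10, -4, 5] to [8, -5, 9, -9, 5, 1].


d = |-6-8| + |-6+ 5| + |-3-9| + |-10+ 9| + |-4-5| + |5-1|
  = 14 + 1 + 12 + 1 + 9 + 4
  = 41

41


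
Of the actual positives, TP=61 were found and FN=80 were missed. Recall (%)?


Recall = TP/(TP+FN)
= 61/(61+80)
= 61/141 = 43.26%

43.26%


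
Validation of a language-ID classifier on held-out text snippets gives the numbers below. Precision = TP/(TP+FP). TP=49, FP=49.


Precision = TP/(TP+FP)
= 49/(49+49)
= 49/98 = 50.0%

50.0%


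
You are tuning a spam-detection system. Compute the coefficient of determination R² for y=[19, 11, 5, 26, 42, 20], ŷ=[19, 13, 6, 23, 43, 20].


ȳ = 20.5
SS_res = Σ(y-ŷ)² = 15
SS_tot = Σ(y-ȳ)² = 825.5
R² = 1 - SS_res/SS_tot = 1 - 0.0182 = 0.9818

0.9818


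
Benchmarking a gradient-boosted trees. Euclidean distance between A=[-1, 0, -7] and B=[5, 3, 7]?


d = √((-1-5)² + (0-3)² + (-7-7)²)
  = √(36 + 9 + 196)
  = √241 = 15.5242

15.5242


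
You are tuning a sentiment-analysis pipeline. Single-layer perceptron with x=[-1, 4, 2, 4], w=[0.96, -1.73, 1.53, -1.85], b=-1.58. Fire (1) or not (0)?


z = (-1)·(0.96) + (4)·(-1.73) + (2)·(1.53) + (4)·(-1.85) - 1.58
  = -13.8
step(z) = 0 (z<0)

0


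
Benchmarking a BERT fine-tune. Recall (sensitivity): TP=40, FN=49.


Recall = TP/(TP+FN)
= 40/(40+49)
= 40/89 = 44.94%

44.94%


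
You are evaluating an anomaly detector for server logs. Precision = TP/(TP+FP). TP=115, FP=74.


Precision = TP/(TP+FP)
= 115/(115+74)
= 115/189 = 60.85%

60.85%


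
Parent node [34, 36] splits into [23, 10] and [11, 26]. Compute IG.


Parent = [34, 36], H_parent = 0.9994
H_left = 0.885 (n=33), H_right = 0.878 (n=37)
H_children = (33/70)·0.885 + (37/70)·0.878 = 0.8813
IG = 0.9994 - 0.8813 = 0.1181

0.1181


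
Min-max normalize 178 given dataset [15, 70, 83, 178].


min=15, max=178
(178-15)/(178-15) = 163/163 = 1.0

1.0


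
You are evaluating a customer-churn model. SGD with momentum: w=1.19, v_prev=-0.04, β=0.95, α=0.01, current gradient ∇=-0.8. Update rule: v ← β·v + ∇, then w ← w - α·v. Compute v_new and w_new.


v_new = 0.95·-0.04 - 0.8 = -0.038 - 0.8 = -0.838
w_new = 1.19 - 0.01·-0.838 = 1.19 + 0.00838 = 1.19838

v_new=-0.838, w_new=1.19838


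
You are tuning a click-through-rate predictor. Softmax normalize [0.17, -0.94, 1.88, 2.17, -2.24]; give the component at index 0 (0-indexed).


Exponentials: e^0.17=1.1853, e^-0.94=0.3906, e^1.88=6.5535, e^2.17=8.7583, e^-2.24=0.1065
Sum = 16.9942
Softmax = [0.0697, 0.023, 0.3856, 0.5154, 0.0063]
p[0] = 1.1853/16.9942 = 0.0697

0.0697


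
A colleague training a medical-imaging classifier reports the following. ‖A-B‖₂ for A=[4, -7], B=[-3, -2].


d = √((4+ 3)² + (-7+ 2)²)
  = √(49 + 25)
  = √74 = 8.6023

8.6023


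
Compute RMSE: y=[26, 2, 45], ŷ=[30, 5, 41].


MSE = 41/3 = 13.6667
RMSE = √(41/3) = 3.6968

3.6968


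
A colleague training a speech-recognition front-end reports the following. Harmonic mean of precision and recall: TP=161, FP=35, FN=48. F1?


Precision = 161/196 = 0.8214
Recall = 161/209 = 0.7703
F1 = 2·P·R/(P+R) = 2·TP/(2·TP+FP+FN) = 322/(322+35+48) = 322/405 = 0.7951

0.7951


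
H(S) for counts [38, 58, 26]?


Probabilities: [38/122, 58/122, 26/122] ≈ [0.3115, 0.4754, 0.2131]
H = -((38/122)·log₂(38/122) + (58/122)·log₂(58/122) + (26/122)·log₂(26/122))
  = 1.5095 bits

1.5095 bits


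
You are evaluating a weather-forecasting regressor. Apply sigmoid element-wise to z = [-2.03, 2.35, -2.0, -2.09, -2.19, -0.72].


σ(-2.03) = 1/(1+e^2.03) = 0.1161
σ(2.35) = 1/(1+e^-2.35) = 0.9129
σ(-2.0) = 1/(1+e^2.0) = 0.1192
σ(-2.09) = 1/(1+e^2.09) = 0.1101
σ(-2.19) = 1/(1+e^2.19) = 0.1007
σ(-0.72) = 1/(1+e^0.72) = 0.3274
result = [0.1161, 0.9129, 0.1192, 0.1101, 0.1007, 0.3274]

[0.1161, 0.9129, 0.1192, 0.1101, 0.1007, 0.3274]


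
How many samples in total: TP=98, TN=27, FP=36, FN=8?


Total = TP + TN + FP + FN
= 98 + 27 + 36 + 8
= 169
(Predicted positive: 134, predicted negative: 35)

169


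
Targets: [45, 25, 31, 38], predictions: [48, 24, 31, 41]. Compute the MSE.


Squared errors: (45-48)²=9, (25-24)²=1, (31-31)²=0, (38-41)²=9
Sum = 19
MSE = 19/4 = 19/4

19/4


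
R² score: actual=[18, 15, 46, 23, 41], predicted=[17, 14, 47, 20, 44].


ȳ = 28.6
SS_res = Σ(y-ŷ)² = 21
SS_tot = Σ(y-ȳ)² = 785.2
R² = 1 - SS_res/SS_tot = 1 - 0.0267 = 0.9733

0.9733


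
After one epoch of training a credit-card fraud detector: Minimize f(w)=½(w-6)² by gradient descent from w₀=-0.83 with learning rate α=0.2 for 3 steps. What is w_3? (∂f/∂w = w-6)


step 1: grad = -0.83-6 = -6.83; w = -0.83 - 0.2·(-6.83) = 0.536
step 2: grad = 0.536-6 = -5.464; w = 0.536 - 0.2·(-5.464) = 1.6288
step 3: grad = 1.6288-6 = -4.3712; w = 1.6288 - 0.2·(-4.3712) = 2.50304

2.50304


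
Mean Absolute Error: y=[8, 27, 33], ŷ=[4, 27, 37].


Absolute errors: |8-4|=4, |27-27|=0, |33-37|=4
Sum = 8
MAE = 8/3 = 8/3

8/3


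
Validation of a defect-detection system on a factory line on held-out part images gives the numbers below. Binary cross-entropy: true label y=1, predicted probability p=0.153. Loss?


BCE = -[y·ln(p) + (1-y)·ln(1-p)]
= -1·ln(0.153) - 0
= -ln(0.153) = 1.8773

1.8773


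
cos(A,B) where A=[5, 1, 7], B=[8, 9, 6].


A·B = 5·8 + 1·9 + 7·6 = 91
‖A‖ = √75 = 8.6603, ‖B‖ = √181 = 13.4536
cos = 91/(√75·√181) = 91/√13575 = 0.781

0.781


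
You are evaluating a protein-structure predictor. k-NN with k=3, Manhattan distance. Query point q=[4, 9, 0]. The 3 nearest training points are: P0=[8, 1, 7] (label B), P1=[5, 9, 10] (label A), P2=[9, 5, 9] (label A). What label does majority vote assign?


d(q,P0) = 19  (label B)
d(q,P1) = 11  (label A)
d(q,P2) = 18  (label A)
Votes: A=2, B=1
Majority → A

A


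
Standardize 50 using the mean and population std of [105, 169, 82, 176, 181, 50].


μ = 127.1667, σ = 50.8574
z = (50 - 127.1667)/50.8574 = -1.5173

-1.5173


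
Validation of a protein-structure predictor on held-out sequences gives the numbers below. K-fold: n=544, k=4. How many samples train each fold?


Fold size = 544/4 = 136
Training per fold = 544 - 136 = 408

408


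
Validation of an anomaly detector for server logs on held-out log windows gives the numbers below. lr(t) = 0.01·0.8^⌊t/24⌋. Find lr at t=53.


n_drops = ⌊53/24⌋ = 2
lr = 0.01·0.8^2 = 0.01·0.64 = 0.0064

0.0064


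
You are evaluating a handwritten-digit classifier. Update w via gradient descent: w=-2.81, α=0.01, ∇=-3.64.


w_new = w - α·∇
= -2.81 - 0.01·-3.64
= -2.81 + 0.0364
= -2.7736

-2.7736


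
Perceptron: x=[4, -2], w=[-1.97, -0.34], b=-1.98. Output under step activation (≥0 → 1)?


z = (4)·(-1.97) + (-2)·(-0.34) - 1.98
  = -9.18
step(z) = 0 (z<0)

0


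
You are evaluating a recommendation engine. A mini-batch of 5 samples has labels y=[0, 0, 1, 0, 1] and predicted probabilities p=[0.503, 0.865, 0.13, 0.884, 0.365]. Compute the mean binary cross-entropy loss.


L[0] = -ln(1-0.503) = -ln(0.497) = 0.6992
L[1] = -ln(1-0.865) = -ln(0.135) = 2.0025
L[2] = -ln(0.13) = 2.0402
L[3] = -ln(1-0.884) = -ln(0.116) = 2.1542
L[4] = -ln(0.365) = 1.0079
mean = (0.6992 + 2.0025 + 2.0402 + 2.1542 + 1.0079)/5 = 1.5808

1.5808


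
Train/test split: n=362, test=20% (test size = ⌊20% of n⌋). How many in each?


Test = ⌊362·20/100⌋ = 72
Train = 362 - 72 = 290

Train: 290, Test: 72


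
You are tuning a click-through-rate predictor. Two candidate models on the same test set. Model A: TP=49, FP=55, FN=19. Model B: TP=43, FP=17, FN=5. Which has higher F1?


Model A: P=49/104=0.4712, R=49/68=0.7206, F1=2PR/(P+R)=2TP/(2TP+FP+FN)=98/172=0.5698
Model B: P=43/60=0.7167, R=43/48=0.8958, F1=2PR/(P+R)=2TP/(2TP+FP+FN)=86/108=0.7963
0.5698 < 0.7963 → Model B

Model B


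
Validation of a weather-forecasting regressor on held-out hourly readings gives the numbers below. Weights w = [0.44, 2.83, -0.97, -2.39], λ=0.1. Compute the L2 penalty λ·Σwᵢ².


‖w‖₂² = (0.44)² + (2.83)² + (-0.97)² + (-2.39)²
     = 0.1936 + 8.0089 + 0.9409 + 5.7121
     = 14.8555
λ·‖w‖₂² = 0.1·14.8555 = 1.48555

1.48555


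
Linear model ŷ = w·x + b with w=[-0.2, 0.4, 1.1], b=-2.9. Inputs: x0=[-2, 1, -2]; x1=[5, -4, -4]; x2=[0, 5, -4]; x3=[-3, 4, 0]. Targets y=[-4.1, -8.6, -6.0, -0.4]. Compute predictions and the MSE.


ŷ0 = (-0.2)·(-2) + (0.4)·(1) + (1.1)·(-2) - 2.9 = -4.3
ŷ1 = (-0.2)·(5) + (0.4)·(-4) + (1.1)·(-4) - 2.9 = -9.9
ŷ2 = (-0.2)·(0) + (0.4)·(5) + (1.1)·(-4) - 2.9 = -5.3
ŷ3 = (-0.2)·(-3) + (0.4)·(4) + (1.1)·(0) - 2.9 = -0.7
errors² = [0.04, 1.69, 0.49, 0.09]
MSE = 2.3100/4 = 0.5775

0.5775


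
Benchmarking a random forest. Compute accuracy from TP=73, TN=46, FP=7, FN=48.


Accuracy = (TP+TN)/(TP+TN+FP+FN)
= (73+46)/(174)
= 119/174 = 68.39%

68.39%


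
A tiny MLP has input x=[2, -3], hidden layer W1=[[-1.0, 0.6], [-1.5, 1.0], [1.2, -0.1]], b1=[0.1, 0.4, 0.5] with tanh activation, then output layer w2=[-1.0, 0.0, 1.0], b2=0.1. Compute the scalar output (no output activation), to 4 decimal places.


z1[0] = (-1.0)·(2) + (0.6)·(-3) + 0.1 = -3.7
z1[1] = (-1.5)·(2) + (1.0)·(-3) + 0.4 = -5.6
z1[2] = (1.2)·(2) + (-0.1)·(-3) + 0.5 = 3.2
h = tanh(z1) = [-0.9988, -1.0, 0.9967]
output = (-1.0)·(-0.9988) + (0.0)·(-1.0) + (1.0)·(0.9967) + 0.1 = 2.0955

2.0955


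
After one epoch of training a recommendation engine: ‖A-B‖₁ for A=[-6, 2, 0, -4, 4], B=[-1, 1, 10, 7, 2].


d = |-6+ 1| + |2-1| + |0-10| + |-4-7| + |4-2|
  = 5 + 1 + 10 + 11 + 2
  = 29

29


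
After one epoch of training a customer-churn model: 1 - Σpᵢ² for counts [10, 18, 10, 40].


Probabilities: [10/78, 18/78, 10/78, 40/78] ≈ [0.1282, 0.2308, 0.1282, 0.5128]
Σpᵢ² = (100 + 324 + 100 + 1600)/78² = 2124/6084
Gini = 1 - Σpᵢ² = 1 - 2124/6084 = 0.6509

0.6509


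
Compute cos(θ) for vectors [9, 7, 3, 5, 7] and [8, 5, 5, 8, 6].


A·B = 9·8 + 7·5 + 3·5 + 5·8 + 7·6 = 204
‖A‖ = √213 = 14.5945, ‖B‖ = √214 = 14.6287
cos = 204/(√213·√214) = 204/√45582 = 0.9555

0.9555


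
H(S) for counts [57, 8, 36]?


Probabilities: [57/101, 8/101, 36/101] ≈ [0.5644, 0.0792, 0.3564]
H = -((57/101)·log₂(57/101) + (8/101)·log₂(8/101) + (36/101)·log₂(36/101))
  = 1.286 bits

1.286 bits
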